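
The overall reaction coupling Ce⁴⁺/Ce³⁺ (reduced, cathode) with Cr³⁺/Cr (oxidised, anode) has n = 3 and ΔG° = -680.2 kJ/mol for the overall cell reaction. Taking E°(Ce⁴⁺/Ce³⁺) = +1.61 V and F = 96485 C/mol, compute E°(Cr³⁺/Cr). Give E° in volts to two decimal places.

E°cell = −ΔG°/(nF) = −(-680.2×10³)/((3)(96485)) = +2.350 V.
Since Ce⁴⁺/Ce³⁺ is the cathode and Cr³⁺/Cr the anode, E°cell = E°(Ce⁴⁺/Ce³⁺) − E°(Cr³⁺/Cr).
So E°(Cr³⁺/Cr) = E°(Ce⁴⁺/Ce³⁺) − E°cell = (+1.61) − (+2.350) = -0.74 V.

-0.74 V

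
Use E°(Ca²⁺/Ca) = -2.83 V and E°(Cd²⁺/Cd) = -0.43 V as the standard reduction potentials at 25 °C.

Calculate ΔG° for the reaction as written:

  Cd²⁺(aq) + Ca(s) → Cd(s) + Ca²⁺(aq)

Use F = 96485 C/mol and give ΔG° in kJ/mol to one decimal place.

-463.1 kJ/mol

As written, Cd²⁺/Cd is reduced (cathode) and Ca²⁺/Ca is oxidised (anode), so E°cell = (-0.43) − (-2.83) = +2.40 V.
Balancing electrons gives n = 2.
ΔG° = −nFE° = −(2)(96485)(+2.40) = -463,128 J = -463.1 kJ/mol.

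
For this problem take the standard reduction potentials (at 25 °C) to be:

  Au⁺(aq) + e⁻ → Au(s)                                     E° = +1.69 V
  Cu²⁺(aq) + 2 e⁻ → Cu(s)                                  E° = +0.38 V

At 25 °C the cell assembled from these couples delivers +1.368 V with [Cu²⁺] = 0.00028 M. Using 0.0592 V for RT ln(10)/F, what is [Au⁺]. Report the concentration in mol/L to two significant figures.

0.16 M

Au⁺/Au is the cathode, Cu²⁺/Cu the anode: E°cell = +1.31 V, n = 2.
Overall reaction: 2 Au⁺(aq) + Cu(s) → 2 Au(s) + Cu²⁺(aq); Q = [Cu²⁺]^1/[Au⁺]^2.
From E = E° − (0.0592/n) log Q: log Q = (E° − E)·n/0.0592 = (+1.31 − (+1.368))·2/0.0592 = -1.9595.
So 2·log[Au⁺] = 1·log(0.00028) − log Q = -3.5528 − (-1.9595) = -1.5933; log[Au⁺] = -1.5933 / 2 = -0.7966; [Au⁺] = 10^(-0.7966) ≈ 0.16 M.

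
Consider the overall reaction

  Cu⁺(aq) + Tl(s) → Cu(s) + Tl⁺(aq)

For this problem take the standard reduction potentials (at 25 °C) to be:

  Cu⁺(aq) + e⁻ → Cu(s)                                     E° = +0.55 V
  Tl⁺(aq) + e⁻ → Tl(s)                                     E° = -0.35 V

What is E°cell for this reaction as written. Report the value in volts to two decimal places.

+0.90 V

The Cu⁺/Cu couple has the higher reduction potential, so it is the cathode; Tl⁺/Tl is oxidised at the anode.
E°cell = E°(cathode) − E°(anode) = (+0.55) − (-0.35) = +0.90 V.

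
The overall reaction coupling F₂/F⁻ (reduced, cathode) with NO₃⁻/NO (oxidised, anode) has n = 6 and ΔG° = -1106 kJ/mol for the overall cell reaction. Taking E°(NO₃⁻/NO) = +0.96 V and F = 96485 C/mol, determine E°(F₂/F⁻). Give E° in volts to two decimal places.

E°cell = −ΔG°/(nF) = −(-1106×10³)/((6)(96485)) = +1.910 V.
Since F₂/F⁻ is the cathode and NO₃⁻/NO the anode, E°cell = E°(F₂/F⁻) − E°(NO₃⁻/NO).
So E°(F₂/F⁻) = E°cell + E°(NO₃⁻/NO) = +1.910 + (+0.96) = +2.87 V.

+2.87 V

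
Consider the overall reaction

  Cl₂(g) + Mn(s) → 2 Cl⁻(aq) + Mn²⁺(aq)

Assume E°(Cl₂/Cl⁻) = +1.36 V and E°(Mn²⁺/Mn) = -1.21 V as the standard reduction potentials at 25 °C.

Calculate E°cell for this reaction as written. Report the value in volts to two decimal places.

The Cl₂/Cl⁻ couple has the higher reduction potential, so it is the cathode; Mn²⁺/Mn is oxidised at the anode.
E°cell = E°(cathode) − E°(anode) = (+1.36) − (-1.21) = +2.57 V.
Since E°cell > 0, the reaction is spontaneous under standard conditions.

+2.57 V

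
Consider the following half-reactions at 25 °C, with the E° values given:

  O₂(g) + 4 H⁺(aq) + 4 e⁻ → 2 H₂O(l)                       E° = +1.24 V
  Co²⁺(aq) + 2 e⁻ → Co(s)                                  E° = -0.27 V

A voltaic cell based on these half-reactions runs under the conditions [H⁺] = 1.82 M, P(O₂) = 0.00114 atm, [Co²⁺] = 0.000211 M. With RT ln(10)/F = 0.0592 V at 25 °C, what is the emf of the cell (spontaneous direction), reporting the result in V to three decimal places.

O₂/H₂O is the cathode (higher E°), Co²⁺/Co the anode: E°cell = +1.24 − (-0.27) = +1.51 V, n = 4.
Overall: O₂(g) + 4 H⁺(aq) + 2 Co(s) → 2 H₂O(l) + 2 Co²⁺(aq)
Q = [Co²⁺]^2 / (P(O₂)·[H⁺]^4); log Q = -5.449.
E = E° − (0.0592/n) log Q = +1.51 − (0.0592/4)(-5.449) = +1.591 V.

+1.591 V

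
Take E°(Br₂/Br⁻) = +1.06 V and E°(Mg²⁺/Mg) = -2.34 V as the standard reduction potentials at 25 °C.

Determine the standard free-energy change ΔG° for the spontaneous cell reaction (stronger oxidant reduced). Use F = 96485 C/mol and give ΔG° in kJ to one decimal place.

-656.1 kJ

Br₂/Br⁻ (E° = +1.06 V) is the cathode; Mg²⁺/Mg (E° = -2.34 V) is the anode, so E°cell = +3.40 V.
Balancing electrons gives n = 2 (lcm of 2 and 2).
ΔG° = −nFE° = −(2)(96485)(+3.40) = -656,098 J = -656.1 kJ.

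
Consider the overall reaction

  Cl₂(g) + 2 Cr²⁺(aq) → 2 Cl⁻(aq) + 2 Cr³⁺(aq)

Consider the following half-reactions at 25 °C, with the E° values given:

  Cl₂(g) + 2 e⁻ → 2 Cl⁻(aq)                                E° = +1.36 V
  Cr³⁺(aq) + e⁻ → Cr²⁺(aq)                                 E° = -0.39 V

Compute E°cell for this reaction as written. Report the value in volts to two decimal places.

The Cl₂/Cl⁻ couple has the higher reduction potential, so it is the cathode; Cr³⁺/Cr²⁺ is oxidised at the anode.
E°cell = E°(cathode) − E°(anode) = (+1.36) − (-0.39) = +1.75 V.

+1.75 V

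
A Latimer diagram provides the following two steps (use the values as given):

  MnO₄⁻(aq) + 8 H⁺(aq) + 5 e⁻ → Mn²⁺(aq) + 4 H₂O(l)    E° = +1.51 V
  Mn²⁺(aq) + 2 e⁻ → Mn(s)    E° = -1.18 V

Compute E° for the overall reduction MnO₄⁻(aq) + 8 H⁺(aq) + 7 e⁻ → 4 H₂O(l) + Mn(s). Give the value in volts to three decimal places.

+0.741 V

Adding the free-energy changes (−nFE°) of the two steps gives −n₃FE°₃ = −n₁FE°₁ − n₂FE°₂.
E°₃ = (5×+1.51 + 2×-1.18) / 7 = (+5.190) / 7 = +0.741 V.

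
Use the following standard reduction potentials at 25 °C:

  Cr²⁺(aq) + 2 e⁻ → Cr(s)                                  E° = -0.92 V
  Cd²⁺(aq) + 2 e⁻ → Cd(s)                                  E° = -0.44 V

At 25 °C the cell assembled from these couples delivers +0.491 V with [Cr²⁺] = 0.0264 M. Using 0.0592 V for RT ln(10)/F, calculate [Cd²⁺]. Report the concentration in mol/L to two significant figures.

Cd²⁺/Cd is the cathode, Cr²⁺/Cr the anode: E°cell = +0.48 V, n = 2.
Overall reaction: Cd²⁺(aq) + Cr(s) → Cd(s) + Cr²⁺(aq); Q = [Cr²⁺]^1/[Cd²⁺]^1.
From E = E° − (0.0592/n) log Q: log Q = (E° − E)·n/0.0592 = (+0.48 − (+0.491))·2/0.0592 = -0.3716.
So 1·log[Cd²⁺] = 1·log(0.0264) − log Q = -1.5784 − (-0.3716) = -1.2068; [Cd²⁺] = 10^(-1.2068) ≈ 0.062 M.

0.062 M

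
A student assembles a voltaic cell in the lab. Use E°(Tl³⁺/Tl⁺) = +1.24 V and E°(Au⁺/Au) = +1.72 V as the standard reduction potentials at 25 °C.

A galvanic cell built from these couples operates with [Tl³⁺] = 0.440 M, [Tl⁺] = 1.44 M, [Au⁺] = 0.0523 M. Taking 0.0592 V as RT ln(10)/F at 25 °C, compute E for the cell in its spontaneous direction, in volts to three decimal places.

+0.419 V

Au⁺/Au is the cathode (higher E°), Tl³⁺/Tl⁺ the anode: E°cell = +1.72 − (+1.24) = +0.48 V, n = 2.
Overall: 2 Au⁺(aq) + Tl⁺(aq) → 2 Au(s) + Tl³⁺(aq)
Q = [Tl³⁺] / ([Au⁺]^2·[Tl⁺]); log Q = 2.048.
E = E° − (0.0592/n) log Q = +0.48 − (0.0592/2)(2.048) = +0.419 V.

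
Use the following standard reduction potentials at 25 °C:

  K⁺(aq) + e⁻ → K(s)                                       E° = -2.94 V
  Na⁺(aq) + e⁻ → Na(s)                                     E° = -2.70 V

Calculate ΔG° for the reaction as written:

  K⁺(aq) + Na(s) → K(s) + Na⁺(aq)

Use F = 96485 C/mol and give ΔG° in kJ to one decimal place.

+23.2 kJ

As written, K⁺/K is reduced (cathode) and Na⁺/Na is oxidised (anode), so E°cell = (-2.94) − (-2.70) = -0.24 V.
Balancing electrons gives n = 1.
ΔG° = −nFE° = −(1)(96485)(-0.24) = 23,156 J = +23.2 kJ.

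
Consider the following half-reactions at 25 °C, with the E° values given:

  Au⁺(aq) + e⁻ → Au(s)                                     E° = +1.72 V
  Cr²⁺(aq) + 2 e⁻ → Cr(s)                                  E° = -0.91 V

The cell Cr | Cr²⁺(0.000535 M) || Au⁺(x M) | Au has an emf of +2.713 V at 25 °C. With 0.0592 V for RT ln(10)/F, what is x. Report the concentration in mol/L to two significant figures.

Au⁺/Au is the cathode, Cr²⁺/Cr the anode: E°cell = +2.63 V, n = 2.
Overall reaction: 2 Au⁺(aq) + Cr(s) → 2 Au(s) + Cr²⁺(aq); Q = [Cr²⁺]^1/[Au⁺]^2.
From E = E° − (0.0592/n) log Q: log Q = (E° − E)·n/0.0592 = (+2.63 − (+2.713))·2/0.0592 = -2.8041.
So 2·log[Au⁺] = 1·log(0.000535) − log Q = -3.2716 − (-2.8041) = -0.4675; log[Au⁺] = -0.4675 / 2 = -0.2338; [Au⁺] = 10^(-0.2338) ≈ 0.58 M.

0.58 M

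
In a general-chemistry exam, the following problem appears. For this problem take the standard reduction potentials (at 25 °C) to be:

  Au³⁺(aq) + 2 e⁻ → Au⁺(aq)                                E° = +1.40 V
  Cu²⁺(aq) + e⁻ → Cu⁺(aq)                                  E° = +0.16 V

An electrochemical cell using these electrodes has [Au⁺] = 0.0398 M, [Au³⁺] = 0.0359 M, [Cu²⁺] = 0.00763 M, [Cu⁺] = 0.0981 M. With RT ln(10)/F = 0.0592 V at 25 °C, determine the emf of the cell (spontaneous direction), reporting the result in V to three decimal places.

Au³⁺/Au⁺ is the cathode (higher E°), Cu²⁺/Cu⁺ the anode: E°cell = +1.40 − (+0.16) = +1.24 V, n = 2.
Overall: Au³⁺(aq) + 2 Cu⁺(aq) → Au⁺(aq) + 2 Cu²⁺(aq)
Q = [Au⁺]·[Cu²⁺]^2 / ([Au³⁺]·[Cu⁺]^2); log Q = -2.174.
E = E° − (0.0592/n) log Q = +1.24 − (0.0592/2)(-2.174) = +1.304 V.

+1.304 V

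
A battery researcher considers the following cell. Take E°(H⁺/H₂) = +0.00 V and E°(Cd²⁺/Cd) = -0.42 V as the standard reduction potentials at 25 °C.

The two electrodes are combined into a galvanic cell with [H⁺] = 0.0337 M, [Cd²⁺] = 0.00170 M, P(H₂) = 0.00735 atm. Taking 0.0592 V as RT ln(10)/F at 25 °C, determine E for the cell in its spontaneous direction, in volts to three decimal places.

H⁺/H₂ is the cathode (higher E°), Cd²⁺/Cd the anode: E°cell = +0.00 − (-0.42) = +0.42 V, n = 2.
Overall: 2 H⁺(aq) + Cd(s) → H₂(g) + Cd²⁺(aq)
Q = P(H₂)·[Cd²⁺] / ([H⁺]^2); log Q = -1.959.
E = E° − (0.0592/n) log Q = +0.42 − (0.0592/2)(-1.959) = +0.478 V.

+0.478 V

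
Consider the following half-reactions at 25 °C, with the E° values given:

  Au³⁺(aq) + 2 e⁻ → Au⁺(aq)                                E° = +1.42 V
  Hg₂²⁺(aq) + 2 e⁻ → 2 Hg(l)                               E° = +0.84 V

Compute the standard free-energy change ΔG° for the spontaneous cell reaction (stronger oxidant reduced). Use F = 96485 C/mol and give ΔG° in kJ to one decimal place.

Au³⁺/Au⁺ (E° = +1.42 V) is the cathode; Hg₂²⁺/Hg (E° = +0.84 V) is the anode, so E°cell = +0.58 V.
Balancing electrons gives n = 2 (lcm of 2 and 2).
ΔG° = −nFE° = −(2)(96485)(+0.58) = -111,923 J = -111.9 kJ.

-111.9 kJ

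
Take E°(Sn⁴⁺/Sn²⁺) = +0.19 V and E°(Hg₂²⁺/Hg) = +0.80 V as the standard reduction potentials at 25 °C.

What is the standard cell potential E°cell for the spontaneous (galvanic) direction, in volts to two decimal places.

The Hg₂²⁺/Hg couple has the higher reduction potential, so it is the cathode; Sn⁴⁺/Sn²⁺ is oxidised at the anode.
E°cell = E°(cathode) − E°(anode) = (+0.80) − (+0.19) = +0.61 V.

+0.61 V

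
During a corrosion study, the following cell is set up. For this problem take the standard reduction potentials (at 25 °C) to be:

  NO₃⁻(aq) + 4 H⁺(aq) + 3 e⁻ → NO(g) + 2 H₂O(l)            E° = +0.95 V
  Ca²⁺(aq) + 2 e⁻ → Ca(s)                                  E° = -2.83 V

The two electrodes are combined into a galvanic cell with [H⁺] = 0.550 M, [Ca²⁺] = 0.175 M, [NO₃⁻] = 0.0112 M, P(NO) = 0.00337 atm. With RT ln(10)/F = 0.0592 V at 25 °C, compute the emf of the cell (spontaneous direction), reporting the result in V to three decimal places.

+3.792 V

NO₃⁻/NO is the cathode (higher E°), Ca²⁺/Ca the anode: E°cell = +0.95 − (-2.83) = +3.78 V, n = 6.
Overall: 2 NO₃⁻(aq) + 8 H⁺(aq) + 3 Ca(s) → 2 NO(g) + 4 H₂O(l) + 3 Ca²⁺(aq)
Q = P(NO)^2·[Ca²⁺]^3 / ([NO₃⁻]^2·[H⁺]^8); log Q = -1.237.
E = E° − (0.0592/n) log Q = +3.78 − (0.0592/6)(-1.237) = +3.792 V.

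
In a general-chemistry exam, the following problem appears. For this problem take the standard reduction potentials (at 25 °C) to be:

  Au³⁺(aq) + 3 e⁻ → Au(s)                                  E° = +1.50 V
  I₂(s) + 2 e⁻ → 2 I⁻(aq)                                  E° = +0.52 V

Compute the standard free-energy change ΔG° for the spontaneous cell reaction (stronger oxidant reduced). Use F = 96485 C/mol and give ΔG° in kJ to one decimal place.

-567.3 kJ

Au³⁺/Au (E° = +1.50 V) is the cathode; I₂/I⁻ (E° = +0.52 V) is the anode, so E°cell = +0.98 V.
Balancing electrons gives n = 6 (lcm of 3 and 2).
ΔG° = −nFE° = −(6)(96485)(+0.98) = -567,332 J = -567.3 kJ.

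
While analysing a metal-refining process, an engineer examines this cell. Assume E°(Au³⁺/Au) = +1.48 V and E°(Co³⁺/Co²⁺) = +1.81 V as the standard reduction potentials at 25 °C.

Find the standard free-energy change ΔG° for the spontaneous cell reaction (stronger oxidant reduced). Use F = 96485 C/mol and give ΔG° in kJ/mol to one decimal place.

Co³⁺/Co²⁺ (E° = +1.81 V) is the cathode; Au³⁺/Au (E° = +1.48 V) is the anode, so E°cell = +0.33 V.
Balancing electrons gives n = 3 (lcm of 1 and 3).
ΔG° = −nFE° = −(3)(96485)(+0.33) = -95,520 J = -95.5 kJ/mol.

-95.5 kJ/mol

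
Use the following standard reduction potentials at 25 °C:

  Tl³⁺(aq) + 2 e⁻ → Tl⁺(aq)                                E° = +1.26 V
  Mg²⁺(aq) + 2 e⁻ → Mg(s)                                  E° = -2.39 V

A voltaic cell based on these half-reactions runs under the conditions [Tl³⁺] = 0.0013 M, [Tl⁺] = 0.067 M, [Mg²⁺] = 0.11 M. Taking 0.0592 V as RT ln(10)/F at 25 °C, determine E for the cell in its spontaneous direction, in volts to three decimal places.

Tl³⁺/Tl⁺ is the cathode (higher E°), Mg²⁺/Mg the anode: E°cell = +1.26 − (-2.39) = +3.65 V, n = 2.
Overall: Tl³⁺(aq) + Mg(s) → Tl⁺(aq) + Mg²⁺(aq)
Q = [Tl⁺]·[Mg²⁺] / ([Tl³⁺]); log Q = 0.754.
E = E° − (0.0592/n) log Q = +3.65 − (0.0592/2)(0.754) = +3.628 V.

+3.628 V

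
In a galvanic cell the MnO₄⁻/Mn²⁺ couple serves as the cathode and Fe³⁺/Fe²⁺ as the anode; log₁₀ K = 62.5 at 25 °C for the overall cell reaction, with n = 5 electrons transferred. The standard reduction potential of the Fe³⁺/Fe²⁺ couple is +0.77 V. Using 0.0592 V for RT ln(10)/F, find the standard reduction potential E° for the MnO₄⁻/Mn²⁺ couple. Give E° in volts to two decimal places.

E°cell = (0.0592/n)·log K = (0.0592/5)(62.5) = +0.740 V.
Since MnO₄⁻/Mn²⁺ is the cathode and Fe³⁺/Fe²⁺ the anode, E°cell = E°(MnO₄⁻/Mn²⁺) − E°(Fe³⁺/Fe²⁺).
So E°(MnO₄⁻/Mn²⁺) = E°cell + E°(Fe³⁺/Fe²⁺) = +0.740 + (+0.77) = +1.51 V.

+1.51 V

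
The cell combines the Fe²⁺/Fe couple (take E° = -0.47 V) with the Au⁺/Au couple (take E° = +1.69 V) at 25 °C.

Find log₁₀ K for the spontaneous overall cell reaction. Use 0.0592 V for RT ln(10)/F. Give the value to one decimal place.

73.0

Cathode: Au⁺/Au; anode: Fe²⁺/Fe. E°cell = +2.16 V, n = 2.
log K = nE°cell / 0.0592 = (2)(+2.16) / 0.0592 = 73.0.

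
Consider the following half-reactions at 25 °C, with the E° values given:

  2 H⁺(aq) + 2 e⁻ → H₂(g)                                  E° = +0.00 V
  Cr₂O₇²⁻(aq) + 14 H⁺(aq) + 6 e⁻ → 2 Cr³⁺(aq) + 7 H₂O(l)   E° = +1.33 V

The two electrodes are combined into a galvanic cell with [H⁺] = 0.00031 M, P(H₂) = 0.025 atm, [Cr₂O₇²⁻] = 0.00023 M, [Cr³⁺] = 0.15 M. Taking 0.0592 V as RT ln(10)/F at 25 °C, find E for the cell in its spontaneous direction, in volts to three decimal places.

+0.986 V

Cr₂O₇²⁻/Cr³⁺ is the cathode (higher E°), H⁺/H₂ the anode: E°cell = +1.33 − (+0.00) = +1.33 V, n = 6.
Overall: Cr₂O₇²⁻(aq) + 8 H⁺(aq) + 3 H₂(g) → 2 Cr³⁺(aq) + 7 H₂O(l)
Q = [Cr³⁺]^2 / ([Cr₂O₇²⁻]·[H⁺]^8·P(H₂)^3); log Q = 34.866.
E = E° − (0.0592/n) log Q = +1.33 − (0.0592/6)(34.866) = +0.986 V.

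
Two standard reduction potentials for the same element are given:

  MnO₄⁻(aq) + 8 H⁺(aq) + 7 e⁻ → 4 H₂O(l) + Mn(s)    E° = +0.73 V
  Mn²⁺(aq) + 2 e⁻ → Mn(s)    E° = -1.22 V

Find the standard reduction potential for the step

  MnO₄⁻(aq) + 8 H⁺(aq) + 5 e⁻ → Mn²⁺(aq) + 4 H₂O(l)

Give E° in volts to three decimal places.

Sequential free energies add, so n₃E°₃ = n₁E°₁ + n₂E°₂.
With n₃ = 7, and the known step contributing 2×(-1.22) V, the unknown satisfies 5·E° = 7×(+0.73) − 2×(-1.22) = +7.550.
E° = +7.550 / 5 = +1.510 V.

+1.510 V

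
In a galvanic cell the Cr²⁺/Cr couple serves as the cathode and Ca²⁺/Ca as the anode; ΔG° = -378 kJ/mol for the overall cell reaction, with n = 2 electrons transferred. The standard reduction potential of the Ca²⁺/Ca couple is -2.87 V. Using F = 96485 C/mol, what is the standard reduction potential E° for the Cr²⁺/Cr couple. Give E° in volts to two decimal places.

E°cell = −ΔG°/(nF) = −(-378×10³)/((2)(96485)) = +1.959 V.
Since Cr²⁺/Cr is the cathode and Ca²⁺/Ca the anode, E°cell = E°(Cr²⁺/Cr) − E°(Ca²⁺/Ca).
So E°(Cr²⁺/Cr) = E°cell + E°(Ca²⁺/Ca) = +1.959 + (-2.87) = -0.91 V.

-0.91 V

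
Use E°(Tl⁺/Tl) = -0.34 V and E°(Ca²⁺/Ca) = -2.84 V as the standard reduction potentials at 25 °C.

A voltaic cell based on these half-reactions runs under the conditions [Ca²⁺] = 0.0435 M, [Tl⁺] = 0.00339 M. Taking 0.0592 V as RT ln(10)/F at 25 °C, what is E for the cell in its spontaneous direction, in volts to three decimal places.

Tl⁺/Tl is the cathode (higher E°), Ca²⁺/Ca the anode: E°cell = -0.34 − (-2.84) = +2.50 V, n = 2.
Overall: 2 Tl⁺(aq) + Ca(s) → 2 Tl(s) + Ca²⁺(aq)
Q = [Ca²⁺] / ([Tl⁺]^2); log Q = 3.578.
E = E° − (0.0592/n) log Q = +2.50 − (0.0592/2)(3.578) = +2.394 V.

+2.394 V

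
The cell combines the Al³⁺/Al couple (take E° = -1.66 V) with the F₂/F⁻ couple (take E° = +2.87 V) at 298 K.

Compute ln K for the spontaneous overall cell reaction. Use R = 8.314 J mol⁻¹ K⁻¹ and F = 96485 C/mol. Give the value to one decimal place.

Cathode: F₂/F⁻; anode: Al³⁺/Al. E°cell = (+2.87) − (-1.66) = +4.53 V, with n = 6.
ΔG° = −nFE° = −RT ln K, so ln K = nFE°/(RT) = (6)(96485)(+4.53) / ((8.314)(298)) = 1058.481.

1058.5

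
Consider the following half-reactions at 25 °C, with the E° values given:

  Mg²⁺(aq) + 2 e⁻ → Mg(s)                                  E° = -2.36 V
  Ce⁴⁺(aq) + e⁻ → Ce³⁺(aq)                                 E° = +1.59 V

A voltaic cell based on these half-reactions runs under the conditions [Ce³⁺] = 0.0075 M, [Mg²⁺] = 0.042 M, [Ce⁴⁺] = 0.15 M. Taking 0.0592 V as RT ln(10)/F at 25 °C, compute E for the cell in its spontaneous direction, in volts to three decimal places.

+4.068 V

Ce⁴⁺/Ce³⁺ is the cathode (higher E°), Mg²⁺/Mg the anode: E°cell = +1.59 − (-2.36) = +3.95 V, n = 2.
Overall: 2 Ce⁴⁺(aq) + Mg(s) → 2 Ce³⁺(aq) + Mg²⁺(aq)
Q = [Ce³⁺]^2·[Mg²⁺] / ([Ce⁴⁺]^2); log Q = -3.979.
E = E° − (0.0592/n) log Q = +3.95 − (0.0592/2)(-3.979) = +4.068 V.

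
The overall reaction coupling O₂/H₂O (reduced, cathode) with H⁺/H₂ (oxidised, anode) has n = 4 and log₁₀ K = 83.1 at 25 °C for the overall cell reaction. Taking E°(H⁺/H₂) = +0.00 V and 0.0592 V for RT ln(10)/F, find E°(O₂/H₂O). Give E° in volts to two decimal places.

E°cell = (0.0592/n)·log K = (0.0592/4)(83.1) = +1.230 V.
Since O₂/H₂O is the cathode and H⁺/H₂ the anode, E°cell = E°(O₂/H₂O) − E°(H⁺/H₂).
So E°(O₂/H₂O) = E°cell + E°(H⁺/H₂) = +1.230 + (+0.00) = +1.23 V.

+1.23 V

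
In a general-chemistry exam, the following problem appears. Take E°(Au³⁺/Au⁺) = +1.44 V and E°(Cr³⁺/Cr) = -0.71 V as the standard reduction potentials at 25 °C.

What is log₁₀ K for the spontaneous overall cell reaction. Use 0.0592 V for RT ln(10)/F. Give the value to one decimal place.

217.9

Cathode: Au³⁺/Au⁺; anode: Cr³⁺/Cr. E°cell = +2.15 V, n = 6.
log K = nE°cell / 0.0592 = (6)(+2.15) / 0.0592 = 217.9.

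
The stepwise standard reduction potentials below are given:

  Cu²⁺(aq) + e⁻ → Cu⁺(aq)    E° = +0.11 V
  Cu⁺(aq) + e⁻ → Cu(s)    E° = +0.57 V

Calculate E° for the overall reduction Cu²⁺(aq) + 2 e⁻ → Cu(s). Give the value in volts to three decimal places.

Since ΔG° = −nFE° is additive over sequential reductions, n₃E°₃ = n₁E°₁ + n₂E°₂.
E°₃ = (1×+0.11 + 1×+0.57) / 2 = (+0.680) / 2 = +0.340 V.

+0.340 V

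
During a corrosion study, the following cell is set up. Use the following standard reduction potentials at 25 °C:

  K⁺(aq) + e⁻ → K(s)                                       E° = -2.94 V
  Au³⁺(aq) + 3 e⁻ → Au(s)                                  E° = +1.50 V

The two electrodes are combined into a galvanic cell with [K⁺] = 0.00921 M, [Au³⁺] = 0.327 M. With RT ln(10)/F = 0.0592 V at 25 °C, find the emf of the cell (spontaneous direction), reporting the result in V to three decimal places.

Au³⁺/Au is the cathode (higher E°), K⁺/K the anode: E°cell = +1.50 − (-2.94) = +4.44 V, n = 3.
Overall: Au³⁺(aq) + 3 K(s) → Au(s) + 3 K⁺(aq)
Q = [K⁺]^3 / ([Au³⁺]); log Q = -5.622.
E = E° − (0.0592/n) log Q = +4.44 − (0.0592/3)(-5.622) = +4.551 V.

+4.551 V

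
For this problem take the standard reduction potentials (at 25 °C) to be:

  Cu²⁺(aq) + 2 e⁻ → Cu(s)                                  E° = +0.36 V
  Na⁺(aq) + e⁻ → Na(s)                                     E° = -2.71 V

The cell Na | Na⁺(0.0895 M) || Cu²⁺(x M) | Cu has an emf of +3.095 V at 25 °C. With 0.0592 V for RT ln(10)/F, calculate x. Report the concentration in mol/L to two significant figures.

0.056 M

Cu²⁺/Cu is the cathode, Na⁺/Na the anode: E°cell = +3.07 V, n = 2.
Overall reaction: Cu²⁺(aq) + 2 Na(s) → Cu(s) + 2 Na⁺(aq); Q = [Na⁺]^2/[Cu²⁺]^1.
From E = E° − (0.0592/n) log Q: log Q = (E° − E)·n/0.0592 = (+3.07 − (+3.095))·2/0.0592 = -0.8446.
So 1·log[Cu²⁺] = 2·log(0.0895) − log Q = -2.0964 − (-0.8446) = -1.2518; [Cu²⁺] = 10^(-1.2518) ≈ 0.056 M.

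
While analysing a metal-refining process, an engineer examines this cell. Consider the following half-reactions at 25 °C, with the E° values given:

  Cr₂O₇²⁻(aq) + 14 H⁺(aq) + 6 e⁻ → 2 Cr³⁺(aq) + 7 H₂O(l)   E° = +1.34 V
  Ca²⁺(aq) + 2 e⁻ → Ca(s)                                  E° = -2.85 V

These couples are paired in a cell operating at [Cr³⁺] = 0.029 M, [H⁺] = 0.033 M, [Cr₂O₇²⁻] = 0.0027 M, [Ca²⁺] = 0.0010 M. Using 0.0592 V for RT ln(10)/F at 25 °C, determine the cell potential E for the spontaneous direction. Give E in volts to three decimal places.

Cr₂O₇²⁻/Cr³⁺ is the cathode (higher E°), Ca²⁺/Ca the anode: E°cell = +1.34 − (-2.85) = +4.19 V, n = 6.
Overall: Cr₂O₇²⁻(aq) + 14 H⁺(aq) + 3 Ca(s) → 2 Cr³⁺(aq) + 7 H₂O(l) + 3 Ca²⁺(aq)
Q = [Cr³⁺]^2·[Ca²⁺]^3 / ([Cr₂O₇²⁻]·[H⁺]^14); log Q = 11.234.
E = E° − (0.0592/n) log Q = +4.19 − (0.0592/6)(11.234) = +4.079 V.

+4.079 V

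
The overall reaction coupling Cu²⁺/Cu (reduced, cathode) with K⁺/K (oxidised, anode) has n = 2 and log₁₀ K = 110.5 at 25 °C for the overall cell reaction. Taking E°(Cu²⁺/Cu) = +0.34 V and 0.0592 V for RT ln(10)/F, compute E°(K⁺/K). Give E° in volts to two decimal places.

E°cell = (0.0592/n)·log K = (0.0592/2)(110.5) = +3.271 V.
Since Cu²⁺/Cu is the cathode and K⁺/K the anode, E°cell = E°(Cu²⁺/Cu) − E°(K⁺/K).
So E°(K⁺/K) = E°(Cu²⁺/Cu) − E°cell = (+0.34) − (+3.271) = -2.93 V.

-2.93 V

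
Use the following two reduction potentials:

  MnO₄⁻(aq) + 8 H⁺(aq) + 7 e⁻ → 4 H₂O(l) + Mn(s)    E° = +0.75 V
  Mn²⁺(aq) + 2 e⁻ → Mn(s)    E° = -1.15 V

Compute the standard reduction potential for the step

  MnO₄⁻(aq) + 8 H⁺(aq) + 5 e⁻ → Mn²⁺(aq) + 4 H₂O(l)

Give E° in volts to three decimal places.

Sequential free energies add, so n₃E°₃ = n₁E°₁ + n₂E°₂.
With n₃ = 7, and the known step contributing 2×(-1.15) V, the unknown satisfies 5·E° = 7×(+0.75) − 2×(-1.15) = +7.550.
E° = +7.550 / 5 = +1.510 V.

+1.510 V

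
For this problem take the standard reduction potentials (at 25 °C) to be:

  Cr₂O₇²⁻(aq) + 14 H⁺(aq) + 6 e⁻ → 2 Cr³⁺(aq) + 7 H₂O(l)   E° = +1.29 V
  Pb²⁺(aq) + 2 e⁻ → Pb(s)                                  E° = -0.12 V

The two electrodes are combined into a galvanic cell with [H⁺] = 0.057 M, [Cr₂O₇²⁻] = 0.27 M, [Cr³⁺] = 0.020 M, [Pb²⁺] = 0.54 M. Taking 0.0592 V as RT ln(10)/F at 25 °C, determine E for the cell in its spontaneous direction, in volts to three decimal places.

Cr₂O₇²⁻/Cr³⁺ is the cathode (higher E°), Pb²⁺/Pb the anode: E°cell = +1.29 − (-0.12) = +1.41 V, n = 6.
Overall: Cr₂O₇²⁻(aq) + 14 H⁺(aq) + 3 Pb(s) → 2 Cr³⁺(aq) + 7 H₂O(l) + 3 Pb²⁺(aq)
Q = [Cr³⁺]^2·[Pb²⁺]^3 / ([Cr₂O₇²⁻]·[H⁺]^14); log Q = 13.786.
E = E° − (0.0592/n) log Q = +1.41 − (0.0592/6)(13.786) = +1.274 V.

+1.274 V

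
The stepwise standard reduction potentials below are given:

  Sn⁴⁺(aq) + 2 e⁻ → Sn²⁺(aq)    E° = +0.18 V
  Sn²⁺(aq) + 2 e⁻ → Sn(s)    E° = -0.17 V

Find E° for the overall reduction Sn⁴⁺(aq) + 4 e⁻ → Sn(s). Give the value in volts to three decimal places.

Standard free energies of sequential steps add: ΔG°₃ = ΔG°₁ + ΔG°₂, so n₃E°₃ = n₁E°₁ + n₂E°₂.
E°₃ = (2×+0.18 + 2×-0.17) / 4 = (+0.020) / 4 = +0.005 V.

+0.005 V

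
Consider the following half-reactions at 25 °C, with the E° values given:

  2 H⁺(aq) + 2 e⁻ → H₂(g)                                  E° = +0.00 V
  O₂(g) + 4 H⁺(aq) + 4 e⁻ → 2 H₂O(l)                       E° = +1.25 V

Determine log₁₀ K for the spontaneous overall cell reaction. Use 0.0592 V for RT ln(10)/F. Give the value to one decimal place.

84.5

Cathode: O₂/H₂O; anode: H⁺/H₂. E°cell = +1.25 V, n = 4.
log K = nE°cell / 0.0592 = (4)(+1.25) / 0.0592 = 84.5.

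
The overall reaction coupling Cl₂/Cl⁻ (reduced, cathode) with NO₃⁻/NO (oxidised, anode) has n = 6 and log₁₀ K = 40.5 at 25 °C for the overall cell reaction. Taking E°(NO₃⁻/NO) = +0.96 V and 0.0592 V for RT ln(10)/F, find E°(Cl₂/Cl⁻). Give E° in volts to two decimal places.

E°cell = (0.0592/n)·log K = (0.0592/6)(40.5) = +0.400 V.
Since Cl₂/Cl⁻ is the cathode and NO₃⁻/NO the anode, E°cell = E°(Cl₂/Cl⁻) − E°(NO₃⁻/NO).
So E°(Cl₂/Cl⁻) = E°cell + E°(NO₃⁻/NO) = +0.400 + (+0.96) = +1.36 V.

+1.36 V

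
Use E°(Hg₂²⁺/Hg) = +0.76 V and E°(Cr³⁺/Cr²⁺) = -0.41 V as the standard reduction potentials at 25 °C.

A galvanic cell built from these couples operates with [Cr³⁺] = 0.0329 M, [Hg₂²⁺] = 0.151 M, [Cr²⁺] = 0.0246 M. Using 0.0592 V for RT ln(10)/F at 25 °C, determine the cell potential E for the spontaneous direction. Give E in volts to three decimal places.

Hg₂²⁺/Hg is the cathode (higher E°), Cr³⁺/Cr²⁺ the anode: E°cell = +0.76 − (-0.41) = +1.17 V, n = 2.
Overall: Hg₂²⁺(aq) + 2 Cr²⁺(aq) → 2 Hg(l) + 2 Cr³⁺(aq)
Q = [Cr³⁺]^2 / ([Hg₂²⁺]·[Cr²⁺]^2); log Q = 1.074.
E = E° − (0.0592/n) log Q = +1.17 − (0.0592/2)(1.074) = +1.138 V.

+1.138 V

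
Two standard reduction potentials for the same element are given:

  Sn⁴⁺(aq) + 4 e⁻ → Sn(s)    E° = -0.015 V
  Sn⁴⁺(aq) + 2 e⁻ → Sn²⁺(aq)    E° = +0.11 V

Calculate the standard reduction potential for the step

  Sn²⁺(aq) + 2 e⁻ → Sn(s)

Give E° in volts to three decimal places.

-0.140 V

Sequential free energies add, so n₃E°₃ = n₁E°₁ + n₂E°₂.
With n₃ = 4, and the known step contributing 2×(+0.11) V, the unknown satisfies 2·E° = 4×(-0.015) − 2×(+0.11) = -0.280.
E° = -0.280 / 2 = -0.140 V.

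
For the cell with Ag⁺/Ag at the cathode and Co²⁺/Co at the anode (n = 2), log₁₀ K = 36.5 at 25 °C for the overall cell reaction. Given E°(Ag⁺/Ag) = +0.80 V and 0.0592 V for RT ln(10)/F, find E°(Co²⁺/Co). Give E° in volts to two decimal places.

E°cell = (0.0592/n)·log K = (0.0592/2)(36.5) = +1.080 V.
Since Ag⁺/Ag is the cathode and Co²⁺/Co the anode, E°cell = E°(Ag⁺/Ag) − E°(Co²⁺/Co).
So E°(Co²⁺/Co) = E°(Ag⁺/Ag) − E°cell = (+0.80) − (+1.080) = -0.28 V.

-0.28 V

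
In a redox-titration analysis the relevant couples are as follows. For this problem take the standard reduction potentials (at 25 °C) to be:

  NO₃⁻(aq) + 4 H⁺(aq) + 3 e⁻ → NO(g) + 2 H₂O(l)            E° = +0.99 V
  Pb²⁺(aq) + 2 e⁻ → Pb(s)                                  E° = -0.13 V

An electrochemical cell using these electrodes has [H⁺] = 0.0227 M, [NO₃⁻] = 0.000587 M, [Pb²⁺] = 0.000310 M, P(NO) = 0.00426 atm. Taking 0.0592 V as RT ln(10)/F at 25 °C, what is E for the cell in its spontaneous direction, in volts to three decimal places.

+1.077 V

NO₃⁻/NO is the cathode (higher E°), Pb²⁺/Pb the anode: E°cell = +0.99 − (-0.13) = +1.12 V, n = 6.
Overall: 2 NO₃⁻(aq) + 8 H⁺(aq) + 3 Pb(s) → 2 NO(g) + 4 H₂O(l) + 3 Pb²⁺(aq)
Q = P(NO)^2·[Pb²⁺]^3 / ([NO₃⁻]^2·[H⁺]^8); log Q = 4.347.
E = E° − (0.0592/n) log Q = +1.12 − (0.0592/6)(4.347) = +1.077 V.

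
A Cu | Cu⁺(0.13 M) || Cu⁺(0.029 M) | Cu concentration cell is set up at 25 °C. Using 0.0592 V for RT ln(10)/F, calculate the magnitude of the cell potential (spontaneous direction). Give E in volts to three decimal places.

For a concentration cell E°cell = 0. The 0.13 M side is the cathode (reduction is favoured where [Cu⁺] is higher).
With n = 1, E = −(0.0592/1) log([Cu⁺]ₐₙ/[Cu⁺]꜀ₐₜ) = −(0.0592/1) log(0.029/0.13) = −(0.0592/1)(-0.652) = +0.039 V.

+0.039 V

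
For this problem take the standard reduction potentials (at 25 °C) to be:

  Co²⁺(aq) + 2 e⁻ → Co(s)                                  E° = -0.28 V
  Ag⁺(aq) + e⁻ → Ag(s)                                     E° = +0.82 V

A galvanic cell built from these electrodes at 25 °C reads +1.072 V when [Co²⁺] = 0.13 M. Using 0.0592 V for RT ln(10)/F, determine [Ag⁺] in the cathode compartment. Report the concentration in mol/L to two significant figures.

Ag⁺/Ag is the cathode, Co²⁺/Co the anode: E°cell = +1.10 V, n = 2.
Overall reaction: 2 Ag⁺(aq) + Co(s) → 2 Ag(s) + Co²⁺(aq); Q = [Co²⁺]^1/[Ag⁺]^2.
From E = E° − (0.0592/n) log Q: log Q = (E° − E)·n/0.0592 = (+1.10 − (+1.072))·2/0.0592 = 0.9459.
So 2·log[Ag⁺] = 1·log(0.13) − log Q = -0.8861 − (0.9459) = -1.8320; log[Ag⁺] = -1.8320 / 2 = -0.9160; [Ag⁺] = 10^(-0.9160) ≈ 0.12 M.

0.12 M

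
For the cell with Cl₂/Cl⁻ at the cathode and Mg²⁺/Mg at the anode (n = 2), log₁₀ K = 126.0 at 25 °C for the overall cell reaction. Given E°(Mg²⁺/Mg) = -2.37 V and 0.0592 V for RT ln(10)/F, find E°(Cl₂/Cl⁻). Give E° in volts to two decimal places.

E°cell = (0.0592/n)·log K = (0.0592/2)(126.0) = +3.730 V.
Since Cl₂/Cl⁻ is the cathode and Mg²⁺/Mg the anode, E°cell = E°(Cl₂/Cl⁻) − E°(Mg²⁺/Mg).
So E°(Cl₂/Cl⁻) = E°cell + E°(Mg²⁺/Mg) = +3.730 + (-2.37) = +1.36 V.

+1.36 V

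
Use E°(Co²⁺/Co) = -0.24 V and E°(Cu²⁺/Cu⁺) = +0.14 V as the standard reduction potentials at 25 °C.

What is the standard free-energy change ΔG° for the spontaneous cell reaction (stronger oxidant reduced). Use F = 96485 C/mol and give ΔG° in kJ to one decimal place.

-73.3 kJ

Cu²⁺/Cu⁺ (E° = +0.14 V) is the cathode; Co²⁺/Co (E° = -0.24 V) is the anode, so E°cell = +0.38 V.
Balancing electrons gives n = 2 (lcm of 1 and 2).
ΔG° = −nFE° = −(2)(96485)(+0.38) = -73,329 J = -73.3 kJ.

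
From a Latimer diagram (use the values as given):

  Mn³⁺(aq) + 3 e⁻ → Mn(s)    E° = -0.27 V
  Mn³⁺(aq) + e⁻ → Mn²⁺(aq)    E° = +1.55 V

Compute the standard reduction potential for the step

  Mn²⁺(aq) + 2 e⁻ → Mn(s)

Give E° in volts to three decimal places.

-1.180 V

Sequential free energies add, so n₃E°₃ = n₁E°₁ + n₂E°₂.
With n₃ = 3, and the known step contributing 1×(+1.55) V, the unknown satisfies 2·E° = 3×(-0.27) − 1×(+1.55) = -2.360.
E° = -2.360 / 2 = -1.180 V.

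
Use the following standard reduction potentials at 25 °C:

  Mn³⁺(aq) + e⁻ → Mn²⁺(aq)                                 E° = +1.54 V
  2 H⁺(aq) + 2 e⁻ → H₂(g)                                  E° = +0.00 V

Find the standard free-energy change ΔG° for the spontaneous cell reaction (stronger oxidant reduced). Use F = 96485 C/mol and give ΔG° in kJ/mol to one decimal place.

Mn³⁺/Mn²⁺ (E° = +1.54 V) is the cathode; H⁺/H₂ (E° = +0.00 V) is the anode, so E°cell = +1.54 V.
Balancing electrons gives n = 2 (lcm of 1 and 2).
ΔG° = −nFE° = −(2)(96485)(+1.54) = -297,174 J = -297.2 kJ/mol.

-297.2 kJ/mol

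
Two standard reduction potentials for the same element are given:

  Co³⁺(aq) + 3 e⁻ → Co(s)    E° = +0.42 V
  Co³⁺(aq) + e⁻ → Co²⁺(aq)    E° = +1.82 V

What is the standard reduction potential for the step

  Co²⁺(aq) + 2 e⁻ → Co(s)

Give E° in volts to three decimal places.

Sequential free energies add, so n₃E°₃ = n₁E°₁ + n₂E°₂.
With n₃ = 3, and the known step contributing 1×(+1.82) V, the unknown satisfies 2·E° = 3×(+0.42) − 1×(+1.82) = -0.560.
E° = -0.560 / 2 = -0.280 V.

-0.280 V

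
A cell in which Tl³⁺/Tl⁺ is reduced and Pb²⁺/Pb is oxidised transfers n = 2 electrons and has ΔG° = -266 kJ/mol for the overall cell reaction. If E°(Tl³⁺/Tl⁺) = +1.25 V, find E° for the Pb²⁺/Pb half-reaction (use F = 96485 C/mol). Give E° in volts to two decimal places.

-0.13 V

E°cell = −ΔG°/(nF) = −(-266×10³)/((2)(96485)) = +1.378 V.
Since Tl³⁺/Tl⁺ is the cathode and Pb²⁺/Pb the anode, E°cell = E°(Tl³⁺/Tl⁺) − E°(Pb²⁺/Pb).
So E°(Pb²⁺/Pb) = E°(Tl³⁺/Tl⁺) − E°cell = (+1.25) − (+1.378) = -0.13 V.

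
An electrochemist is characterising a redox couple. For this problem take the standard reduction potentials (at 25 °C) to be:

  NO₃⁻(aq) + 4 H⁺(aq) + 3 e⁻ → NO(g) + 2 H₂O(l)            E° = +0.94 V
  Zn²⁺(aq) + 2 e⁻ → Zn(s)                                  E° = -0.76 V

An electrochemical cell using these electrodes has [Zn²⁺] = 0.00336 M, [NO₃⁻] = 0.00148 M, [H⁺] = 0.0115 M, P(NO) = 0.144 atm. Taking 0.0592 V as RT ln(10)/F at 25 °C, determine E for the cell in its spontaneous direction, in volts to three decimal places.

NO₃⁻/NO is the cathode (higher E°), Zn²⁺/Zn the anode: E°cell = +0.94 − (-0.76) = +1.70 V, n = 6.
Overall: 2 NO₃⁻(aq) + 8 H⁺(aq) + 3 Zn(s) → 2 NO(g) + 4 H₂O(l) + 3 Zn²⁺(aq)
Q = P(NO)^2·[Zn²⁺]^3 / ([NO₃⁻]^2·[H⁺]^8); log Q = 12.070.
E = E° − (0.0592/n) log Q = +1.70 − (0.0592/6)(12.070) = +1.581 V.

+1.581 V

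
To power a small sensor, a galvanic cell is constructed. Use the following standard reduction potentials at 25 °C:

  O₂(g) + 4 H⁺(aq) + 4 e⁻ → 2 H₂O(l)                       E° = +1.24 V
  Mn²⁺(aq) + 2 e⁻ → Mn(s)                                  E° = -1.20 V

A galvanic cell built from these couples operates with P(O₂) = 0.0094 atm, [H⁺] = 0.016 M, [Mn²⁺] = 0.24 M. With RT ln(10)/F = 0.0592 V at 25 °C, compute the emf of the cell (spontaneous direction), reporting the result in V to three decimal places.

+2.322 V

O₂/H₂O is the cathode (higher E°), Mn²⁺/Mn the anode: E°cell = +1.24 − (-1.20) = +2.44 V, n = 4.
Overall: O₂(g) + 4 H⁺(aq) + 2 Mn(s) → 2 H₂O(l) + 2 Mn²⁺(aq)
Q = [Mn²⁺]^2 / (P(O₂)·[H⁺]^4); log Q = 7.971.
E = E° − (0.0592/n) log Q = +2.44 − (0.0592/4)(7.971) = +2.322 V.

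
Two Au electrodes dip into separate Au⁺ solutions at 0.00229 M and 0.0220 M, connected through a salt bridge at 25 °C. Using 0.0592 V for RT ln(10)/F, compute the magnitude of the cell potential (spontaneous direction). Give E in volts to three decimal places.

+0.058 V

For a concentration cell E°cell = 0. The 0.0220 M side is the cathode (reduction is favoured where [Au⁺] is higher).
With n = 1, E = −(0.0592/1) log([Au⁺]ₐₙ/[Au⁺]꜀ₐₜ) = −(0.0592/1) log(0.00229/0.022) = −(0.0592/1)(-0.983) = +0.058 V.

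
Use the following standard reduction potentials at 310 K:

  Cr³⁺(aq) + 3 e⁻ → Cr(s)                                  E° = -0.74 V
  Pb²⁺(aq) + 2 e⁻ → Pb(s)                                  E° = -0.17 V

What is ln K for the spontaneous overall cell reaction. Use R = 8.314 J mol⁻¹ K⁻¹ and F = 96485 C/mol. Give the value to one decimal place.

128.0

Cathode: Pb²⁺/Pb; anode: Cr³⁺/Cr. E°cell = (-0.17) − (-0.74) = +0.57 V, with n = 6.
ΔG° = −nFE° = −RT ln K, so ln K = nFE°/(RT) = (6)(96485)(+0.57) / ((8.314)(310)) = 128.031.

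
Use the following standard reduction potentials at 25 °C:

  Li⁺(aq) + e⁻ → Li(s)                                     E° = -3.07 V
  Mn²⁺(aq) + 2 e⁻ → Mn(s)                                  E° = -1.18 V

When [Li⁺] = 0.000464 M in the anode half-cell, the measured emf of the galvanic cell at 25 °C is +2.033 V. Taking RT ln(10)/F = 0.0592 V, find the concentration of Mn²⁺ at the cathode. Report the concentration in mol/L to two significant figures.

0.015 M

Mn²⁺/Mn is the cathode, Li⁺/Li the anode: E°cell = +1.89 V, n = 2.
Overall reaction: Mn²⁺(aq) + 2 Li(s) → Mn(s) + 2 Li⁺(aq); Q = [Li⁺]^2/[Mn²⁺]^1.
From E = E° − (0.0592/n) log Q: log Q = (E° − E)·n/0.0592 = (+1.89 − (+2.033))·2/0.0592 = -4.8311.
So 1·log[Mn²⁺] = 2·log(0.000464) − log Q = -6.6670 − (-4.8311) = -1.8359; [Mn²⁺] = 10^(-1.8359) ≈ 0.015 M.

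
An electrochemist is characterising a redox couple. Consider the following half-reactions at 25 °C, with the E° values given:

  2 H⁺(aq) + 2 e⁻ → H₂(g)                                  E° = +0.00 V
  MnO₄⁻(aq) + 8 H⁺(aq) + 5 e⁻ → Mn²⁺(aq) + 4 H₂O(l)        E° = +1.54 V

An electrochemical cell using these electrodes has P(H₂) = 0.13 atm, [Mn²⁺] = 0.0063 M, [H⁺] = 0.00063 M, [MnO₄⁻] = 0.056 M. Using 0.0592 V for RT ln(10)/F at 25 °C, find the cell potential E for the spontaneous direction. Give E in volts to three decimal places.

+1.411 V

MnO₄⁻/Mn²⁺ is the cathode (higher E°), H⁺/H₂ the anode: E°cell = +1.54 − (+0.00) = +1.54 V, n = 10.
Overall: 2 MnO₄⁻(aq) + 6 H⁺(aq) + 5 H₂(g) → 2 Mn²⁺(aq) + 8 H₂O(l)
Q = [Mn²⁺]^2 / ([MnO₄⁻]^2·[H⁺]^6·P(H₂)^5); log Q = 21.737.
E = E° − (0.0592/n) log Q = +1.54 − (0.0592/10)(21.737) = +1.411 V.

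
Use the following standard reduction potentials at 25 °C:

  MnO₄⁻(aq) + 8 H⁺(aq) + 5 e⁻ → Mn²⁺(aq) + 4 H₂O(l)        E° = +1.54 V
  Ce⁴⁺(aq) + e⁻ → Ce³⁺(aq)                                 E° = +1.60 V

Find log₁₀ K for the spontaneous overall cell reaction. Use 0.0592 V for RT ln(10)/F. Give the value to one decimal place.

Cathode: Ce⁴⁺/Ce³⁺; anode: MnO₄⁻/Mn²⁺. E°cell = +0.06 V, n = 5.
log K = nE°cell / 0.0592 = (5)(+0.06) / 0.0592 = 5.1.

5.1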